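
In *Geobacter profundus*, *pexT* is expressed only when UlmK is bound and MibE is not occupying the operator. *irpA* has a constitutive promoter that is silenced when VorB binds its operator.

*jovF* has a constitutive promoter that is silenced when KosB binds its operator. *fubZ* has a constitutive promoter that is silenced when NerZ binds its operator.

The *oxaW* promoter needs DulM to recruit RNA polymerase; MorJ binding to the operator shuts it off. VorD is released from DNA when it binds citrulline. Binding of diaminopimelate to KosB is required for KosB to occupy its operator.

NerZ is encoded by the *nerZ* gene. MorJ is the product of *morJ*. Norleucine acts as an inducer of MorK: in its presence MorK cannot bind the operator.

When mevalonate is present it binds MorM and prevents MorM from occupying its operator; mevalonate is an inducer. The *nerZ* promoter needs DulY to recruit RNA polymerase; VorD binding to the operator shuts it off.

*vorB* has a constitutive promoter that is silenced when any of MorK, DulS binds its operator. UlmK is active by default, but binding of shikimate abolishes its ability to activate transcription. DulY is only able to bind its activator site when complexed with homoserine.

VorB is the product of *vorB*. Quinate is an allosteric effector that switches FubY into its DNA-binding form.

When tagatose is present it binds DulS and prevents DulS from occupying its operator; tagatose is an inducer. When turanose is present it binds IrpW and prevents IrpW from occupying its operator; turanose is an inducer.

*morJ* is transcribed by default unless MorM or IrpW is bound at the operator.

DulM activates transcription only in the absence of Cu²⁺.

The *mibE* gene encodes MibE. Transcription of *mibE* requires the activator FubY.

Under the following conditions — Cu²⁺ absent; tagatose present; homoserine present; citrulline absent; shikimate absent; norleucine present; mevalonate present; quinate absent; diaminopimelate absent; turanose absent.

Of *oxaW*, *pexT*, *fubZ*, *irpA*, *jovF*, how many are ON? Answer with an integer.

Cu²⁺ is absent, so DulM is active.
Mevalonate is present, so MorM is inactive.
Turanose is absent, so IrpW is active.
With repressor IrpW bound, *morJ* is not transcribed.
So MorJ is not produced.
No repressor is bound and DulM is active, so *oxaW* is transcribed.
→ *oxaW* is ON.
Quinate is absent, so FubY is inactive.
Required activator FubY is absent, so *mibE* is not transcribed.
So MibE is not produced.
Shikimate is absent, so UlmK is active.
No repressor is bound and UlmK is active, so *pexT* is transcribed.
→ *pexT* is ON.
Homoserine is present, so DulY is active.
Citrulline is absent, so VorD is active.
With repressor VorD bound, *nerZ* is not transcribed.
So NerZ is not produced.
With no repressor bound, *fubZ* is transcribed.
→ *fubZ* is ON.
Norleucine is present, so MorK is inactive.
Tagatose is present, so DulS is inactive.
With no repressor bound, *vorB* is transcribed.
So VorB is produced and active.
With repressor VorB bound, *irpA* is not transcribed.
→ *irpA* is OFF.
Diaminopimelate is absent, so KosB is inactive.
With no repressor bound, *jovF* is transcribed.
→ *jovF* is ON.
4 of the 5 genes are transcribed.

4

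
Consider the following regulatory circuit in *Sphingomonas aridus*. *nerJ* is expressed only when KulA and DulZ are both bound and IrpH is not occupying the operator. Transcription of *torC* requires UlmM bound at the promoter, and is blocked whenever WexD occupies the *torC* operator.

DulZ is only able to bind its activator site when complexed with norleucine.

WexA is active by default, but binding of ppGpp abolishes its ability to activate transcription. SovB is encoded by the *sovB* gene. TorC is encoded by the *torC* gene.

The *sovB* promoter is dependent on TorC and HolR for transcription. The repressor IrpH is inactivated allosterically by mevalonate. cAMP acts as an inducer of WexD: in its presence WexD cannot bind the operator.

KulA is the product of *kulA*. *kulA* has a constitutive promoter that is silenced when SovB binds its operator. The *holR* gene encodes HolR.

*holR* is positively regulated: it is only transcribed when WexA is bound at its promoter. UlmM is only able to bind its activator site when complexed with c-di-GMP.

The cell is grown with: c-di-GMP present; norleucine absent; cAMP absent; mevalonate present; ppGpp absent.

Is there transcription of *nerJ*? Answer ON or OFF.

OFF

Mevalonate is present, so IrpH is inactive.
cAMP is absent, so WexD is active.
c-di-GMP is present, so UlmM is active.
With repressor WexD bound, *torC* is not transcribed.
So TorC is not produced.
ppGpp is absent, so WexA is active.
No repressor is bound and WexA is active, so *holR* is transcribed.
So HolR is produced and active.
Required activator TorC is absent, so *sovB* is not transcribed.
So SovB is not produced.
With no repressor bound, *kulA* is transcribed.
So KulA is produced and active.
Norleucine is absent, so DulZ is inactive.
Required activator DulZ is absent, so *nerJ* is not transcribed.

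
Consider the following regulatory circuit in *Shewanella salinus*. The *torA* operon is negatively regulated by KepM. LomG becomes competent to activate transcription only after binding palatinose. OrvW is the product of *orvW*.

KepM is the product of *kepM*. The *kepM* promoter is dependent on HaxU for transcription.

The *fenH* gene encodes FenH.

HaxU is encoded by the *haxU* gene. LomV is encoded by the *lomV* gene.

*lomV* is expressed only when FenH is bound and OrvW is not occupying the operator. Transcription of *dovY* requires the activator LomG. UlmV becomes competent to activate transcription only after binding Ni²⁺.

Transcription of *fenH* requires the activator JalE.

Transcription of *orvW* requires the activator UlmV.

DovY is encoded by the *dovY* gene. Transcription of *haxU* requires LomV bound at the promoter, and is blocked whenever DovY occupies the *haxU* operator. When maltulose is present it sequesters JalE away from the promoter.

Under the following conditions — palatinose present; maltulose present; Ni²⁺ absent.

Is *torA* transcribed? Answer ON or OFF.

Ni²⁺ is absent, so UlmV is inactive.
Required activator UlmV is absent, so *orvW* is not transcribed.
So OrvW is not produced.
Maltulose is present, so JalE is inactive.
Required activator JalE is absent, so *fenH* is not transcribed.
So FenH is not produced.
Required activator FenH is absent, so *lomV* is not transcribed.
So LomV is not produced.
Palatinose is present, so LomG is active.
No repressor is bound and LomG is active, so *dovY* is transcribed.
So DovY is produced and active.
With repressor DovY bound, *haxU* is not transcribed.
So HaxU is not produced.
Required activator HaxU is absent, so *kepM* is not transcribed.
So KepM is not produced.
With no repressor bound, *torA* is transcribed.

ON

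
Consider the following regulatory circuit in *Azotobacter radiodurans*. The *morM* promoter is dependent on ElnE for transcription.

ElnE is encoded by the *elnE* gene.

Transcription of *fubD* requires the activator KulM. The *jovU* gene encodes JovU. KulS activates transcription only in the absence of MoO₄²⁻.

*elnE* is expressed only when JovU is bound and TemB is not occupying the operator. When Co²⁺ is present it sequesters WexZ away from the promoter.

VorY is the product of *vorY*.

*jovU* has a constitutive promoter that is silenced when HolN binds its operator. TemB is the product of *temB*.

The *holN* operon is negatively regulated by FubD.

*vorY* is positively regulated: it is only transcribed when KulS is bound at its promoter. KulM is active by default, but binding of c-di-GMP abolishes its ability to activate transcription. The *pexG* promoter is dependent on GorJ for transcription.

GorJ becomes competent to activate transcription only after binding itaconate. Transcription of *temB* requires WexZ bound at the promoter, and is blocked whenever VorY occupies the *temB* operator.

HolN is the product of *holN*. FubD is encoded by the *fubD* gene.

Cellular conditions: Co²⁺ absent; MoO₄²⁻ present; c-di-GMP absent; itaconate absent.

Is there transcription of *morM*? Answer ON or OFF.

OFF

c-di-GMP is absent, so KulM is active.
No repressor is bound and KulM is active, so *fubD* is transcribed.
So FubD is produced and active.
With repressor FubD bound, *holN* is not transcribed.
So HolN is not produced.
With no repressor bound, *jovU* is transcribed.
So JovU is produced and active.
Co²⁺ is absent, so WexZ is active.
MoO₄²⁻ is present, so KulS is inactive.
Required activator KulS is absent, so *vorY* is not transcribed.
So VorY is not produced.
No repressor is bound and WexZ is active, so *temB* is transcribed.
So TemB is produced and active.
With repressor TemB bound, *elnE* is not transcribed.
So ElnE is not produced.
Required activator ElnE is absent, so *morM* is not transcribed.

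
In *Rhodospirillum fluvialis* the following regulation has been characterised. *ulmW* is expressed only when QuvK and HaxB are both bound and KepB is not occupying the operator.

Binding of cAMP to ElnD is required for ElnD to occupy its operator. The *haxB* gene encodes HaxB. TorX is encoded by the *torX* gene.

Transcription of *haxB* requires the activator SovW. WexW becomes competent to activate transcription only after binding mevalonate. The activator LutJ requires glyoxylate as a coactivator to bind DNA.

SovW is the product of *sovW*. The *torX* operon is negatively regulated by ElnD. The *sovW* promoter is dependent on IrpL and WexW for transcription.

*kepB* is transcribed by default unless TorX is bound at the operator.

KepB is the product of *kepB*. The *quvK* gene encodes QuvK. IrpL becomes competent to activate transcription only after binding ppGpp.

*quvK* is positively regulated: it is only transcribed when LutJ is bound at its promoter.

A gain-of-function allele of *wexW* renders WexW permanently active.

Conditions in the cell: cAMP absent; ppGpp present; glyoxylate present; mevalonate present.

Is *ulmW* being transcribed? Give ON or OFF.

cAMP is absent, so ElnD is inactive.
With no repressor bound, *torX* is transcribed.
So TorX is produced and active.
With repressor TorX bound, *kepB* is not transcribed.
So KepB is not produced.
Glyoxylate is present, so LutJ is active.
No repressor is bound and LutJ is active, so *quvK* is transcribed.
So QuvK is produced and active.
ppGpp is present, so IrpL is active.
WexW is constitutively active in this strain.
No repressor is bound and IrpL and WexW are active, so *sovW* is transcribed.
So SovW is produced and active.
No repressor is bound and SovW is active, so *haxB* is transcribed.
So HaxB is produced and active.
No repressor is bound and QuvK and HaxB are active, so *ulmW* is transcribed.

ON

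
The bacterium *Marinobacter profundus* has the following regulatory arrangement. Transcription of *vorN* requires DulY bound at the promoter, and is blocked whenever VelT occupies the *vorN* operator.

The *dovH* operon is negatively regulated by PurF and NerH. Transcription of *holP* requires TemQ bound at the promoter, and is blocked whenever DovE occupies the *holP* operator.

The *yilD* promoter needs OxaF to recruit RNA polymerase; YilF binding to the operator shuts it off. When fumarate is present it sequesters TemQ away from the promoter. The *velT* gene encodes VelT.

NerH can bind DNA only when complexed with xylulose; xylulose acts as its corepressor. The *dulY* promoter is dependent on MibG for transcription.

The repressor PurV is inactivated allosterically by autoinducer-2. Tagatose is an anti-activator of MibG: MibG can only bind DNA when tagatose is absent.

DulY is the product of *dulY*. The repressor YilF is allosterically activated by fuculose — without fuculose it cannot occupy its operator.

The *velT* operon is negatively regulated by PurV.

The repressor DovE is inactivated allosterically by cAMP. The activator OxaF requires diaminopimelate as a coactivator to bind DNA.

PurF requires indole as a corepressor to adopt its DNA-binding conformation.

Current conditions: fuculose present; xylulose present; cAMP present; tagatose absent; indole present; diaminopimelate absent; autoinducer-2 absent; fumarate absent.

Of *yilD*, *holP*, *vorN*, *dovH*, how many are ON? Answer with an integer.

2

Diaminopimelate is absent, so OxaF is inactive.
Fuculose is present, so YilF is active.
With repressor YilF bound, *yilD* is not transcribed.
→ *yilD* is OFF.
cAMP is present, so DovE is inactive.
Fumarate is absent, so TemQ is active.
No repressor is bound and TemQ is active, so *holP* is transcribed.
→ *holP* is ON.
Autoinducer-2 is absent, so PurV is active.
With repressor PurV bound, *velT* is not transcribed.
So VelT is not produced.
Tagatose is absent, so MibG is active.
No repressor is bound and MibG is active, so *dulY* is transcribed.
So DulY is produced and active.
No repressor is bound and DulY is active, so *vorN* is transcribed.
→ *vorN* is ON.
Indole is present, so PurF is active.
Xylulose is present, so NerH is active.
With repressor PurF bound, *dovH* is not transcribed.
→ *dovH* is OFF.
2 of the 4 genes are transcribed.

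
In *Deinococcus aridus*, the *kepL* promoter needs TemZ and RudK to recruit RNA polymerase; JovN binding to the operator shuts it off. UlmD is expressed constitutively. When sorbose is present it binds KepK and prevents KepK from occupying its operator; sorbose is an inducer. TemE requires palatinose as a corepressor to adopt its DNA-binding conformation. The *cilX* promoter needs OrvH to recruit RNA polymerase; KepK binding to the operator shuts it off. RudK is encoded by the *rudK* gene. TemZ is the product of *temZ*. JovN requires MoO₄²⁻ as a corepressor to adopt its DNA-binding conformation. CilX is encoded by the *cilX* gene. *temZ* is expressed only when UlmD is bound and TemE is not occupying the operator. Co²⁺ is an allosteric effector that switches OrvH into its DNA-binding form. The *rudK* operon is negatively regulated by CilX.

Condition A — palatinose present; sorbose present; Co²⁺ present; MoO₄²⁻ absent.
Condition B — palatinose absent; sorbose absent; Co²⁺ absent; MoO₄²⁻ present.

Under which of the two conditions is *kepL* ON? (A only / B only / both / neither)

Condition A:
UlmD is produced constitutively and is active.
Palatinose is present, so TemE is active.
With repressor TemE bound, *temZ* is not transcribed.
So TemZ is not produced.
Sorbose is present, so KepK is inactive.
Co²⁺ is present, so OrvH is active.
No repressor is bound and OrvH is active, so *cilX* is transcribed.
So CilX is produced and active.
With repressor CilX bound, *rudK* is not transcribed.
So RudK is not produced.
MoO₄²⁻ is absent, so JovN is inactive.
Required activator TemZ is absent, so *kepL* is not transcribed.
→ *kepL* is OFF in A.
Condition B:
UlmD is produced constitutively and is active.
Palatinose is absent, so TemE is inactive.
No repressor is bound and UlmD is active, so *temZ* is transcribed.
So TemZ is produced and active.
Sorbose is absent, so KepK is active.
Co²⁺ is absent, so OrvH is inactive.
With repressor KepK bound, *cilX* is not transcribed.
So CilX is not produced.
With no repressor bound, *rudK* is transcribed.
So RudK is produced and active.
MoO₄²⁻ is present, so JovN is active.
With repressor JovN bound, *kepL* is not transcribed.
→ *kepL* is OFF in B.

neither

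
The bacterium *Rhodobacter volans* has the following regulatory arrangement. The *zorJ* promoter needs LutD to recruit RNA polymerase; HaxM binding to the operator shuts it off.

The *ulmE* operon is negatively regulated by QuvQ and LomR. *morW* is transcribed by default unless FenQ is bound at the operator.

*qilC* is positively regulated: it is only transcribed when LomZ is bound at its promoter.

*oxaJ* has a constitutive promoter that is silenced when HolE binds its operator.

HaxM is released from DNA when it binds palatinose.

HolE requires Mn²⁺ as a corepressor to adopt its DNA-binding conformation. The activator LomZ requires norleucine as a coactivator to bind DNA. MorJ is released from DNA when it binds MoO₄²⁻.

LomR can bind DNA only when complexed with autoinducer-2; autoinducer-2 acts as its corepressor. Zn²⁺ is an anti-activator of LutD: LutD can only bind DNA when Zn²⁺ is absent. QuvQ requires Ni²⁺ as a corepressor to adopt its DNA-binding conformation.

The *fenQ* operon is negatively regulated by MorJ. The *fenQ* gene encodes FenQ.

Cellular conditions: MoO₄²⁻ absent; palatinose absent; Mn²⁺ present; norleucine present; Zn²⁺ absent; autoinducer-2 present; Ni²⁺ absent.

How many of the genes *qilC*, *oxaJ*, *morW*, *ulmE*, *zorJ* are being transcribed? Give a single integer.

Norleucine is present, so LomZ is active.
No repressor is bound and LomZ is active, so *qilC* is transcribed.
→ *qilC* is ON.
Mn²⁺ is present, so HolE is active.
With repressor HolE bound, *oxaJ* is not transcribed.
→ *oxaJ* is OFF.
MoO₄²⁻ is absent, so MorJ is active.
With repressor MorJ bound, *fenQ* is not transcribed.
So FenQ is not produced.
With no repressor bound, *morW* is transcribed.
→ *morW* is ON.
Ni²⁺ is absent, so QuvQ is inactive.
Autoinducer-2 is present, so LomR is active.
With repressor LomR bound, *ulmE* is not transcribed.
→ *ulmE* is OFF.
Zn²⁺ is absent, so LutD is active.
Palatinose is absent, so HaxM is active.
With repressor HaxM bound, *zorJ* is not transcribed.
→ *zorJ* is OFF.
2 of the 5 genes are transcribed.

2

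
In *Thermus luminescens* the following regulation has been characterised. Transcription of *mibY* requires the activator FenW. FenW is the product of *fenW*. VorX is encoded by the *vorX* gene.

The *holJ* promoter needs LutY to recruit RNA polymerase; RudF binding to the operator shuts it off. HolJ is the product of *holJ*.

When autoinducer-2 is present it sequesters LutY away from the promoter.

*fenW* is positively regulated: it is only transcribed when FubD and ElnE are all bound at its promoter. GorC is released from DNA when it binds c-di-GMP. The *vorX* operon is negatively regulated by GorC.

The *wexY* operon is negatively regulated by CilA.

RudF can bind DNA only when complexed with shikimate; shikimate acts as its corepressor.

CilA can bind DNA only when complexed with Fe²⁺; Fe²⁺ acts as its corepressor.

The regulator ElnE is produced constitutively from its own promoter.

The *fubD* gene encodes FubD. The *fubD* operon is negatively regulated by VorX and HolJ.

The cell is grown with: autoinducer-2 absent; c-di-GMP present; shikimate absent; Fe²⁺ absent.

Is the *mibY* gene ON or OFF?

c-di-GMP is present, so GorC is inactive.
With no repressor bound, *vorX* is transcribed.
So VorX is produced and active.
Autoinducer-2 is absent, so LutY is active.
Shikimate is absent, so RudF is inactive.
No repressor is bound and LutY is active, so *holJ* is transcribed.
So HolJ is produced and active.
With repressor VorX bound, *fubD* is not transcribed.
So FubD is not produced.
ElnE is produced constitutively and is active.
Required activator FubD is absent, so *fenW* is not transcribed.
So FenW is not produced.
Required activator FenW is absent, so *mibY* is not transcribed.

OFF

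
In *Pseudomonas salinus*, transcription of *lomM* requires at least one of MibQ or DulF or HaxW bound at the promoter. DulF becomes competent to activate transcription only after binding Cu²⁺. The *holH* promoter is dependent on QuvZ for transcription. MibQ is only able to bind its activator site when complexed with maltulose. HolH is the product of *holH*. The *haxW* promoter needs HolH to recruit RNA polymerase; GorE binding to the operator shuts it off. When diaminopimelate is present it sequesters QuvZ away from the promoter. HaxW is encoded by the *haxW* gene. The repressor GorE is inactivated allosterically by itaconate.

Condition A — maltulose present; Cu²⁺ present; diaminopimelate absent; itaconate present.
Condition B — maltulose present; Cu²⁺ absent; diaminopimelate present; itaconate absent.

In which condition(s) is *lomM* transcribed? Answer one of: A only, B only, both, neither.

Condition A:
Maltulose is present, so MibQ is active.
Cu²⁺ is present, so DulF is active.
Diaminopimelate is absent, so QuvZ is active.
No repressor is bound and QuvZ is active, so *holH* is transcribed.
So HolH is produced and active.
Itaconate is present, so GorE is inactive.
No repressor is bound and HolH is active, so *haxW* is transcribed.
So HaxW is produced and active.
Activator MibQ is present, so *lomM* is transcribed.
→ *lomM* is ON in A.
Condition B:
Maltulose is present, so MibQ is active.
Cu²⁺ is absent, so DulF is inactive.
Diaminopimelate is present, so QuvZ is inactive.
Required activator QuvZ is absent, so *holH* is not transcribed.
So HolH is not produced.
Itaconate is absent, so GorE is active.
With repressor GorE bound, *haxW* is not transcribed.
So HaxW is not produced.
Activator MibQ is present, so *lomM* is transcribed.
→ *lomM* is ON in B.

both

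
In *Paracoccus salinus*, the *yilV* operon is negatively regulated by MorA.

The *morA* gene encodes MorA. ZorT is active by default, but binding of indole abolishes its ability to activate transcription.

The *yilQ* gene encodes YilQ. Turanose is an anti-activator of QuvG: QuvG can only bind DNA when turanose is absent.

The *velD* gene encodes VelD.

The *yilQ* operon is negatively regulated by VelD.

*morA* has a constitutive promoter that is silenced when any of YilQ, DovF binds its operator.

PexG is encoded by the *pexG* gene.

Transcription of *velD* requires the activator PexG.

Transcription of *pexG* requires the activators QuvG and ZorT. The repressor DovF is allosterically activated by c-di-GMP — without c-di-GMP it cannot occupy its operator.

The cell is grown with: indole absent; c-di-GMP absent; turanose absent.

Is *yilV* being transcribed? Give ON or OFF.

Turanose is absent, so QuvG is active.
Indole is absent, so ZorT is active.
No repressor is bound and QuvG and ZorT are active, so *pexG* is transcribed.
So PexG is produced and active.
No repressor is bound and PexG is active, so *velD* is transcribed.
So VelD is produced and active.
With repressor VelD bound, *yilQ* is not transcribed.
So YilQ is not produced.
c-di-GMP is absent, so DovF is inactive.
With no repressor bound, *morA* is transcribed.
So MorA is produced and active.
With repressor MorA bound, *yilV* is not transcribed.

OFF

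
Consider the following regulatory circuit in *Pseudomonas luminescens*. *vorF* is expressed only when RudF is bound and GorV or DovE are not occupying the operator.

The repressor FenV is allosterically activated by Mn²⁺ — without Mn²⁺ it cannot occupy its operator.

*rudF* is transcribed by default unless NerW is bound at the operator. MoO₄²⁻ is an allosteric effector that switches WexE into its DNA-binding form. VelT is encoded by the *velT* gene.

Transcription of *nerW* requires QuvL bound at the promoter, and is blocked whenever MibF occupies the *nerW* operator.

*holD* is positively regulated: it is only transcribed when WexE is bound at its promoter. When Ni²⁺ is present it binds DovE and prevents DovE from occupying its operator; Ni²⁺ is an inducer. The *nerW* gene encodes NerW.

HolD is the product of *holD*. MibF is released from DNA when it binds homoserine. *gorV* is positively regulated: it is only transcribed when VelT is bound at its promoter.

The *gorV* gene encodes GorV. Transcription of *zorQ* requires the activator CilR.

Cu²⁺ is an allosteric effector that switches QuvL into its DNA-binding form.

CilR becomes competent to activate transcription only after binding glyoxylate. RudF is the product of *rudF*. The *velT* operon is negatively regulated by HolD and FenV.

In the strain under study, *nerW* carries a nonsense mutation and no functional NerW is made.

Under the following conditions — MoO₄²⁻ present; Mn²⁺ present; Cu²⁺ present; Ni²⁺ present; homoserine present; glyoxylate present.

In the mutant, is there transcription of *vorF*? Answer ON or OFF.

MoO₄²⁻ is present, so WexE is active.
No repressor is bound and WexE is active, so *holD* is transcribed.
So HolD is produced and active.
Mn²⁺ is present, so FenV is active.
With repressor HolD bound, *velT* is not transcribed.
So VelT is not produced.
Required activator VelT is absent, so *gorV* is not transcribed.
So GorV is not produced.
Ni²⁺ is present, so DovE is inactive.
NerW is non-functional in this strain, so it has no effect.
With no repressor bound, *rudF* is transcribed.
So RudF is produced and active.
No repressor is bound and RudF is active, so *vorF* is transcribed.

ON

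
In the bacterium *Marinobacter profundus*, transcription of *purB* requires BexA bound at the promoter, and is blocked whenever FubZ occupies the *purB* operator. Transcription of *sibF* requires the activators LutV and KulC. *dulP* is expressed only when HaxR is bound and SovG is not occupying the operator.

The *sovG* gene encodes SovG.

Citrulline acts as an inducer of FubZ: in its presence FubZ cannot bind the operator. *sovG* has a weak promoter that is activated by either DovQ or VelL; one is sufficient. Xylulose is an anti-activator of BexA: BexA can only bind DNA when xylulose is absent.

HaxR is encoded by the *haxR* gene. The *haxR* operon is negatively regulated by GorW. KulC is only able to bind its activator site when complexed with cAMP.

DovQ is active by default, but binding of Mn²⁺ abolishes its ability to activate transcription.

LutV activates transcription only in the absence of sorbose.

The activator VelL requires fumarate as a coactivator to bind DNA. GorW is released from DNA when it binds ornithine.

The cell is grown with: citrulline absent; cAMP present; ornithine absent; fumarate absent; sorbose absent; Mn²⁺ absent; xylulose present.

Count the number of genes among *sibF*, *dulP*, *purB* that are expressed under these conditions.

1

Sorbose is absent, so LutV is active.
cAMP is present, so KulC is active.
No repressor is bound and LutV and KulC are active, so *sibF* is transcribed.
→ *sibF* is ON.
Mn²⁺ is absent, so DovQ is active.
Fumarate is absent, so VelL is inactive.
Activator DovQ is present, so *sovG* is transcribed.
So SovG is produced and active.
Ornithine is absent, so GorW is active.
With repressor GorW bound, *haxR* is not transcribed.
So HaxR is not produced.
With repressor SovG bound, *dulP* is not transcribed.
→ *dulP* is OFF.
Citrulline is absent, so FubZ is active.
Xylulose is present, so BexA is inactive.
With repressor FubZ bound, *purB* is not transcribed.
→ *purB* is OFF.
1 of the 3 genes is transcribed.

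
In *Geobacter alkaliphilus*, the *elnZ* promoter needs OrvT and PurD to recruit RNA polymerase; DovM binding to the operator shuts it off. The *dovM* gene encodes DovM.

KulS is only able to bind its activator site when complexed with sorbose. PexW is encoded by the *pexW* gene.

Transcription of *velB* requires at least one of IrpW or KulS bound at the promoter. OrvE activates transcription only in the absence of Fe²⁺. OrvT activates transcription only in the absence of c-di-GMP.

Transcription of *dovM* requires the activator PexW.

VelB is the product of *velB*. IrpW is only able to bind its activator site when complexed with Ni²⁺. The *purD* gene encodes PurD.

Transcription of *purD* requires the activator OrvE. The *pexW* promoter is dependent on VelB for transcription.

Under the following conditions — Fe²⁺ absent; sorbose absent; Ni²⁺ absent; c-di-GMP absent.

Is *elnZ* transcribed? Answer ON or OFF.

Ni²⁺ is absent, so IrpW is inactive.
Sorbose is absent, so KulS is inactive.
No activator is available at the *velB* promoter, so *velB* is not transcribed.
So VelB is not produced.
Required activator VelB is absent, so *pexW* is not transcribed.
So PexW is not produced.
Required activator PexW is absent, so *dovM* is not transcribed.
So DovM is not produced.
c-di-GMP is absent, so OrvT is active.
Fe²⁺ is absent, so OrvE is active.
No repressor is bound and OrvE is active, so *purD* is transcribed.
So PurD is produced and active.
No repressor is bound and OrvT and PurD are active, so *elnZ* is transcribed.

ON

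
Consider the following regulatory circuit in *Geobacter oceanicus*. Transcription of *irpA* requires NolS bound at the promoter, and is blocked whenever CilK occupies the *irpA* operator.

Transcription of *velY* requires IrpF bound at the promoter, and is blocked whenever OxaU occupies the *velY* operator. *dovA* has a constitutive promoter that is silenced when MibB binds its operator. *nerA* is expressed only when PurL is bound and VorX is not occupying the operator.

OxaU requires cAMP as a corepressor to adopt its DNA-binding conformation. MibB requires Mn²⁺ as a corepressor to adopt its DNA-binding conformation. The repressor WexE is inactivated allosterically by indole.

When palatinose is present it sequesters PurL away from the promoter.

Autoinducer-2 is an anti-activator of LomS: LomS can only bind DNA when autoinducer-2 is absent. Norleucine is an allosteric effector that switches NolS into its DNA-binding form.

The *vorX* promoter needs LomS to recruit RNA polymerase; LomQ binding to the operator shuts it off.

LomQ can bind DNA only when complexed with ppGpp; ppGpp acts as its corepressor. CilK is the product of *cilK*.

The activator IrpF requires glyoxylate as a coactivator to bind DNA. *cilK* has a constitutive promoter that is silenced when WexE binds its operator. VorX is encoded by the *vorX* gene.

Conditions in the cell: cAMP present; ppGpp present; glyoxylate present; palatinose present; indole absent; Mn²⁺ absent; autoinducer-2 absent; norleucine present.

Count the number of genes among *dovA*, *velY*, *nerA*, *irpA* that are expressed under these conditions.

Mn²⁺ is absent, so MibB is inactive.
With no repressor bound, *dovA* is transcribed.
→ *dovA* is ON.
cAMP is present, so OxaU is active.
Glyoxylate is present, so IrpF is active.
With repressor OxaU bound, *velY* is not transcribed.
→ *velY* is OFF.
ppGpp is present, so LomQ is active.
Autoinducer-2 is absent, so LomS is active.
With repressor LomQ bound, *vorX* is not transcribed.
So VorX is not produced.
Palatinose is present, so PurL is inactive.
Required activator PurL is absent, so *nerA* is not transcribed.
→ *nerA* is OFF.
Indole is absent, so WexE is active.
With repressor WexE bound, *cilK* is not transcribed.
So CilK is not produced.
Norleucine is present, so NolS is active.
No repressor is bound and NolS is active, so *irpA* is transcribed.
→ *irpA* is ON.
2 of the 4 genes are transcribed.

2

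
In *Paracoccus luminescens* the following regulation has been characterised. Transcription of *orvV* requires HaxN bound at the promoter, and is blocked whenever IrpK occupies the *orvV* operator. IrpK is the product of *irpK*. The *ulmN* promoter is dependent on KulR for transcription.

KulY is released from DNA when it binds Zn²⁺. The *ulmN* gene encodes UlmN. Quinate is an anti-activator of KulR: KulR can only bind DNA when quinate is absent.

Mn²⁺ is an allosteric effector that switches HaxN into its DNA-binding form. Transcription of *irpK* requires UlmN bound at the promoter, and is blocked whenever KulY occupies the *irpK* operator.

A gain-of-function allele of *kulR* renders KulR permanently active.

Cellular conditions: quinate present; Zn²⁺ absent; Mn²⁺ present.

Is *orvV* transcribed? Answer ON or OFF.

ON

Zn²⁺ is absent, so KulY is active.
KulR is constitutively active in this strain.
No repressor is bound and KulR is active, so *ulmN* is transcribed.
So UlmN is produced and active.
With repressor KulY bound, *irpK* is not transcribed.
So IrpK is not produced.
Mn²⁺ is present, so HaxN is active.
No repressor is bound and HaxN is active, so *orvV* is transcribed.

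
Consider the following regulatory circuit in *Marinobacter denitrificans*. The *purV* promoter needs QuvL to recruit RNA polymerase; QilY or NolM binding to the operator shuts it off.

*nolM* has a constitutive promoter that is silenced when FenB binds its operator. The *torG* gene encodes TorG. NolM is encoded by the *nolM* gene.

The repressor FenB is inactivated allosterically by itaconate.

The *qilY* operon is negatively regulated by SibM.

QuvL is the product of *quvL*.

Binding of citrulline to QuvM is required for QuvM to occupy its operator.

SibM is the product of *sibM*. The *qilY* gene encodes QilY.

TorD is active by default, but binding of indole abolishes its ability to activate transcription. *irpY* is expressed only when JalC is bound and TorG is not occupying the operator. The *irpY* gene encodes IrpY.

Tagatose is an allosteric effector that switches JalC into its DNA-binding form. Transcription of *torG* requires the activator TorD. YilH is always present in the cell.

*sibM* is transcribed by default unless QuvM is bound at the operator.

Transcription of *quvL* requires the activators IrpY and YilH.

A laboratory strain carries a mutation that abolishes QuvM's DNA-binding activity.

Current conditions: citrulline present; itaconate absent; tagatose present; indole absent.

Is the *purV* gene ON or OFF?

OFF

Tagatose is present, so JalC is active.
Indole is absent, so TorD is active.
No repressor is bound and TorD is active, so *torG* is transcribed.
So TorG is produced and active.
With repressor TorG bound, *irpY* is not transcribed.
So IrpY is not produced.
YilH is produced constitutively and is active.
Required activator IrpY is absent, so *quvL* is not transcribed.
So QuvL is not produced.
QuvM is non-functional in this strain, so it has no effect.
With no repressor bound, *sibM* is transcribed.
So SibM is produced and active.
With repressor SibM bound, *qilY* is not transcribed.
So QilY is not produced.
Itaconate is absent, so FenB is active.
With repressor FenB bound, *nolM* is not transcribed.
So NolM is not produced.
Required activator QuvL is absent, so *purV* is not transcribed.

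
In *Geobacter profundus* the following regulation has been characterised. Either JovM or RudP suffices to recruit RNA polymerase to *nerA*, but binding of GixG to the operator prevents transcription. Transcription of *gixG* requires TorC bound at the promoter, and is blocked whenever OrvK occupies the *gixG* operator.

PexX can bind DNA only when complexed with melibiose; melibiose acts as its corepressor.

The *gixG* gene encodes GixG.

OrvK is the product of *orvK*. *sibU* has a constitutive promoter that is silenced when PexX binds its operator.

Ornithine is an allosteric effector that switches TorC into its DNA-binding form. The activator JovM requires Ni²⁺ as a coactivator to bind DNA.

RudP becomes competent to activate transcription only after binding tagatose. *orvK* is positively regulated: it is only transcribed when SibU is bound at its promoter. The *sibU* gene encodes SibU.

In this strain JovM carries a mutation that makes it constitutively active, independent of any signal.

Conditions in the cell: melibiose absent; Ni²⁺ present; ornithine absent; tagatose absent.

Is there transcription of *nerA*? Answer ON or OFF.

JovM is constitutively active in this strain.
Tagatose is absent, so RudP is inactive.
Melibiose is absent, so PexX is inactive.
With no repressor bound, *sibU* is transcribed.
So SibU is produced and active.
No repressor is bound and SibU is active, so *orvK* is transcribed.
So OrvK is produced and active.
Ornithine is absent, so TorC is inactive.
With repressor OrvK bound, *gixG* is not transcribed.
So GixG is not produced.
Activator JovM is present, so *nerA* is transcribed.

ON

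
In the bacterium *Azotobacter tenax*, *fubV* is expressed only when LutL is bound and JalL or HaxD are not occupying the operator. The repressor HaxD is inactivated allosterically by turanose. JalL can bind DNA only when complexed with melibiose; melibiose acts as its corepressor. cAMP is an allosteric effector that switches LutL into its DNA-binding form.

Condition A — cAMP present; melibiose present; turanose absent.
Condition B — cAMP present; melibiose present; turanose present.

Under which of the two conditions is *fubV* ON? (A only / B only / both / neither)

Condition A:
cAMP is present, so LutL is active.
Melibiose is present, so JalL is active.
Turanose is absent, so HaxD is active.
With repressor JalL bound, *fubV* is not transcribed.
→ *fubV* is OFF in A.
Condition B:
cAMP is present, so LutL is active.
Melibiose is present, so JalL is active.
Turanose is present, so HaxD is inactive.
With repressor JalL bound, *fubV* is not transcribed.
→ *fubV* is OFF in B.

neither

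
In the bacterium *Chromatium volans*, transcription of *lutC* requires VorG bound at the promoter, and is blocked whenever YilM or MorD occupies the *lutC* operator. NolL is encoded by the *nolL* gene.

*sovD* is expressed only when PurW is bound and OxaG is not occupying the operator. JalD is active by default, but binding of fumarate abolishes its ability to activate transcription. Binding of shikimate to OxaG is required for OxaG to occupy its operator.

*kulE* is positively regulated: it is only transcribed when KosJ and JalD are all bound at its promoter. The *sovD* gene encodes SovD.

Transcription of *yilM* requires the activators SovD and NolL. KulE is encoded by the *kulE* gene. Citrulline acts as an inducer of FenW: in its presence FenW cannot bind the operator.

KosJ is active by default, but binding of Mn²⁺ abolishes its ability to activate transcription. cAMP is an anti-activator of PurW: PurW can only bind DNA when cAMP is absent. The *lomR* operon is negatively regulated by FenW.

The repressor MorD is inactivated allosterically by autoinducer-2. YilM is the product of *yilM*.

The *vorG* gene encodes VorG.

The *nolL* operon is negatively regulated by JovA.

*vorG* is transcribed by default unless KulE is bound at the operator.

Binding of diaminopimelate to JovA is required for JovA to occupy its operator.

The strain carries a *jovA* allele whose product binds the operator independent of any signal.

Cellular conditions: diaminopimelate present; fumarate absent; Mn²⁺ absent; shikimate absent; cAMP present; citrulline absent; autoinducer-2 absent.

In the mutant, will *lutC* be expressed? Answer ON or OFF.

cAMP is present, so PurW is inactive.
Shikimate is absent, so OxaG is inactive.
Required activator PurW is absent, so *sovD* is not transcribed.
So SovD is not produced.
JovA is constitutively active in this strain.
With repressor JovA bound, *nolL* is not transcribed.
So NolL is not produced.
Required activator SovD is absent, so *yilM* is not transcribed.
So YilM is not produced.
Autoinducer-2 is absent, so MorD is active.
Mn²⁺ is absent, so KosJ is active.
Fumarate is absent, so JalD is active.
No repressor is bound and KosJ and JalD are active, so *kulE* is transcribed.
So KulE is produced and active.
With repressor KulE bound, *vorG* is not transcribed.
So VorG is not produced.
With repressor MorD bound, *lutC* is not transcribed.

OFF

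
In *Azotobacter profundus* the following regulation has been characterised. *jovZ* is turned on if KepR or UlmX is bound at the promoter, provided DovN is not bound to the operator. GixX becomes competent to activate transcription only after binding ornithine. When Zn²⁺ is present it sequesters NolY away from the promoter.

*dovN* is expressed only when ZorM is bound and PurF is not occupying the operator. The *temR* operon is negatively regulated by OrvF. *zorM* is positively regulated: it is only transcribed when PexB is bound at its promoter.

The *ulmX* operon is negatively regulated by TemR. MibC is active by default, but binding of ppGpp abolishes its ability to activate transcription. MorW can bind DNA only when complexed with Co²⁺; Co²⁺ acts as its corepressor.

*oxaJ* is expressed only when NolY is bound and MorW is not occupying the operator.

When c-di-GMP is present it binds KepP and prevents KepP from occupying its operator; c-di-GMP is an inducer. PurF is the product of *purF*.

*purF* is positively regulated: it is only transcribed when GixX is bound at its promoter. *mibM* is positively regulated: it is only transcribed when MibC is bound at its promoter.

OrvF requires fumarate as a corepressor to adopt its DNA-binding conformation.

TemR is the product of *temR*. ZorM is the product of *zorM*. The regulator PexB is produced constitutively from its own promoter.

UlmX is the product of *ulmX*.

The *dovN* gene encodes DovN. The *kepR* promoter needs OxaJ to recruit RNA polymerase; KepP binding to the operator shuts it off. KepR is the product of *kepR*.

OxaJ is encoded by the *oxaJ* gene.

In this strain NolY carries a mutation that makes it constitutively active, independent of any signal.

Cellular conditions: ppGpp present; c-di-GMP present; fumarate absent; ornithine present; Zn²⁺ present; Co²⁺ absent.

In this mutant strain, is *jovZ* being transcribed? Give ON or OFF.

Co²⁺ is absent, so MorW is inactive.
NolY is constitutively active in this strain.
No repressor is bound and NolY is active, so *oxaJ* is transcribed.
So OxaJ is produced and active.
c-di-GMP is present, so KepP is inactive.
No repressor is bound and OxaJ is active, so *kepR* is transcribed.
So KepR is produced and active.
Fumarate is absent, so OrvF is inactive.
With no repressor bound, *temR* is transcribed.
So TemR is produced and active.
With repressor TemR bound, *ulmX* is not transcribed.
So UlmX is not produced.
PexB is produced constitutively and is active.
No repressor is bound and PexB is active, so *zorM* is transcribed.
So ZorM is produced and active.
Ornithine is present, so GixX is active.
No repressor is bound and GixX is active, so *purF* is transcribed.
So PurF is produced and active.
With repressor PurF bound, *dovN* is not transcribed.
So DovN is not produced.
Activator KepR is present, so *jovZ* is transcribed.

ON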